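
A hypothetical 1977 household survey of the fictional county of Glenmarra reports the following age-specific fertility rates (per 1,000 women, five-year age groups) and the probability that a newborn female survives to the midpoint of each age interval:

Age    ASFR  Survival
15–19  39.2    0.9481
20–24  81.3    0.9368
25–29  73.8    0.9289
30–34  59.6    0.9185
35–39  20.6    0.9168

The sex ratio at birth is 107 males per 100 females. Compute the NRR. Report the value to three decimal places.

0.617

Proportion female at birth = 100 / (100 + 107) = 0.48309.
Weighting each age-specific rate by interval width and survival:
  15–19: 5 × 39.2/1000 × 0.9481 = 0.18583
  20–24: 5 × 81.3/1000 × 0.9368 = 0.38081
  25–29: 5 × 73.8/1000 × 0.9289 = 0.34276
  30–34: 5 × 59.6/1000 × 0.9185 = 0.27371
  35–39: 5 × 20.6/1000 × 0.9168 = 0.09443
Sum = 1.27754
NRR = 0.48309 × 1.27754 = 0.61717
With NRR below 1 the population is below replacement fertility.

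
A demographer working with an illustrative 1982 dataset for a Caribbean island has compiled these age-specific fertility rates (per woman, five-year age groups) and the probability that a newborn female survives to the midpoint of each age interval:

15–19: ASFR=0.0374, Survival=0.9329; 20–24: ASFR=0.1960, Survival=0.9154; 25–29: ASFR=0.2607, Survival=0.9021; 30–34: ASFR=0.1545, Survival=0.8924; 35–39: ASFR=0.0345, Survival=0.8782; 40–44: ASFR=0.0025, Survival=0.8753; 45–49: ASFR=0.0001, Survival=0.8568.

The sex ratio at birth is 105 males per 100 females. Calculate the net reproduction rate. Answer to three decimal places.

1.512

Proportion female at birth = 100 / (100 + 105) = 0.48780.
Per-age-group product (5 × ASFR × survival probability):
  15–19: 5 × 0.0374 × 0.9329 = 0.17445
  20–24: 5 × 0.1960 × 0.9154 = 0.89709
  25–29: 5 × 0.2607 × 0.9021 = 1.17589
  30–34: 5 × 0.1545 × 0.8924 = 0.68938
  35–39: 5 × 0.0345 × 0.8782 = 0.15149
  40–44: 5 × 0.0025 × 0.8753 = 0.01094
  45–49: 5 × 0.0001 × 0.8568 = 0.00043
Sum = 3.09967
NRR = 0.48780 × 3.09967 = 1.51202
With NRR above 1 the population is above replacement fertility.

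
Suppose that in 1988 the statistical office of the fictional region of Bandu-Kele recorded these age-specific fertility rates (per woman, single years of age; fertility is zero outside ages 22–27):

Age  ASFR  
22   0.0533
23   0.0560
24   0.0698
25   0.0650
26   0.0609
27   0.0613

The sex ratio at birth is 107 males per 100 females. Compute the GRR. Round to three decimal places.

0.177

Proportion female at birth = 100 / (100 + 107) = 0.48309.
Sum of ASFRs = 0.0533 + 0.0560 + 0.0698 + 0.0650 + 0.0609 + 0.0613 = 0.3663
TFR = 0.3663
GRR = 0.48309 × 0.3663 = 0.17696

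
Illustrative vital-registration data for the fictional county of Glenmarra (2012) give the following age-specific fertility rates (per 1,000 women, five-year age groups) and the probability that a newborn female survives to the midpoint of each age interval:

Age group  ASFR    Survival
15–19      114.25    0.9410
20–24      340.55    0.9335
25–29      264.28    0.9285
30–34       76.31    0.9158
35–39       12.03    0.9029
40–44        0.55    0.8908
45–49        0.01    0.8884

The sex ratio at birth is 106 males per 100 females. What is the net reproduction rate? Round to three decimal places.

Proportion female at birth = 100 / (100 + 106) = 0.48544.
Survival-weighted fertility by age (5·fₓ·Sₓ):
  15–19: 5 × 114.25/1000 × 0.9410 = 0.53755
  20–24: 5 × 340.55/1000 × 0.9335 = 1.58952
  25–29: 5 × 264.28/1000 × 0.9285 = 1.22692
  30–34: 5 × 76.31/1000 × 0.9158 = 0.34942
  35–39: 5 × 12.03/1000 × 0.9029 = 0.05431
  40–44: 5 × 0.55/1000 × 0.8908 = 0.00245
  45–49: 5 × 0.01/1000 × 0.8884 = 0.00004
Sum = 3.76021
NRR = 0.48544 × 3.76021 = 1.82536
An NRR exceeding 1 indicates intrinsic growth under these rates.

1.825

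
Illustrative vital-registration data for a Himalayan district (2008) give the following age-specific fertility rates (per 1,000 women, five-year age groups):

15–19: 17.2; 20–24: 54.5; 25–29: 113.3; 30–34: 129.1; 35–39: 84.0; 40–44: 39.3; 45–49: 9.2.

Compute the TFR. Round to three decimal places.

Sum of ASFRs = 17.2 + 54.5 + 113.3 + 129.1 + 84.0 + 39.3 + 9.2 = 446.6
TFR = 5 × 446.6 / 1000 = 2.233

2.233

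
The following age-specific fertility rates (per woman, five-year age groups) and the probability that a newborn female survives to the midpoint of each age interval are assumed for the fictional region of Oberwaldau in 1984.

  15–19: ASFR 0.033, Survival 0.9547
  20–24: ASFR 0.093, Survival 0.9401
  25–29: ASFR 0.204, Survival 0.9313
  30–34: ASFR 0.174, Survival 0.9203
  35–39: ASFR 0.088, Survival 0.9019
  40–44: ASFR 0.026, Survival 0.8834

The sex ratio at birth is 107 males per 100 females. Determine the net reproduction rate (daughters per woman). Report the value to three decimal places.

1.380

Proportion female at birth = 100 / (100 + 107) = 0.48309.
Each age group contributes 5 × ASFR × survival:
  15–19: 5 × 0.033 × 0.9547 = 0.15753
  20–24: 5 × 0.093 × 0.9401 = 0.43715
  25–29: 5 × 0.204 × 0.9313 = 0.94993
  30–34: 5 × 0.174 × 0.9203 = 0.80066
  35–39: 5 × 0.088 × 0.9019 = 0.39684
  40–44: 5 × 0.026 × 0.8834 = 0.11484
Sum = 2.85695
NRR = 0.48309 × 2.85695 = 1.38016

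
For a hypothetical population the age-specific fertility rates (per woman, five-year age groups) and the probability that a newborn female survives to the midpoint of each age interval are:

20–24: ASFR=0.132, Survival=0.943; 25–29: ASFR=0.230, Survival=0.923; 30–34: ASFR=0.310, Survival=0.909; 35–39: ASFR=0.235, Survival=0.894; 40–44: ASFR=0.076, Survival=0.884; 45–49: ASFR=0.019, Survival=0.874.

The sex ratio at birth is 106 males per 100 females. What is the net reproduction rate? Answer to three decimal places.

Proportion female at birth = 100 / (100 + 106) = 0.48544.
Survival-weighted fertility by age (5·fₓ·Sₓ):
  20–24: 5 × 0.132 × 0.943 = 0.62238
  25–29: 5 × 0.230 × 0.923 = 1.06145
  30–34: 5 × 0.310 × 0.909 = 1.40895
  35–39: 5 × 0.235 × 0.894 = 1.05045
  40–44: 5 × 0.076 × 0.884 = 0.33592
  45–49: 5 × 0.019 × 0.874 = 0.08303
Sum = 4.56218
NRR = 0.48544 × 4.56218 = 2.21466
An NRR exceeding 1 indicates intrinsic growth under these rates.

2.215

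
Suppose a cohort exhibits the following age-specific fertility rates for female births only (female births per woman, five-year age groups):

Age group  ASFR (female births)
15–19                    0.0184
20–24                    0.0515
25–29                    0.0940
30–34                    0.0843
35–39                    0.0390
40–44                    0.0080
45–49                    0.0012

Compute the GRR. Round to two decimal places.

Sum of female ASFRs = 0.0184 + 0.0515 + 0.0940 + 0.0843 + 0.0390 + 0.0080 + 0.0012 = 0.2964
GRR = 5 × 0.2964 = 1.482

1.48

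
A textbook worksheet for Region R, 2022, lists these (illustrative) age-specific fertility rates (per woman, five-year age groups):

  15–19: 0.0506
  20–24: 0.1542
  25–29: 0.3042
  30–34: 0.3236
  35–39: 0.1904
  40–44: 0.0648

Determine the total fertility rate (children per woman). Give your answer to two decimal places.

5.44

Sum of ASFRs = 0.0506 + 0.1542 + 0.3042 + 0.3236 + 0.1904 + 0.0648 = 1.0878
TFR = 5 × 1.0878 = 5.439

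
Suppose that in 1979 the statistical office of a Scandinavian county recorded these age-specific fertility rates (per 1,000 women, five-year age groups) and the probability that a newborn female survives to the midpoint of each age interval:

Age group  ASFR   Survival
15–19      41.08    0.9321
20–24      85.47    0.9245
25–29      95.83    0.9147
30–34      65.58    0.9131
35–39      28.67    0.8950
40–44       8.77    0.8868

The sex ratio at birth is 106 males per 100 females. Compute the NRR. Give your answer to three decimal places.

0.724

Proportion female at birth = 100 / (100 + 106) = 0.48544.
Each age group contributes 5 × ASFR × survival:
  15–19: 5 × 41.08/1000 × 0.9321 = 0.19145
  20–24: 5 × 85.47/1000 × 0.9245 = 0.39509
  25–29: 5 × 95.83/1000 × 0.9147 = 0.43828
  30–34: 5 × 65.58/1000 × 0.9131 = 0.29941
  35–39: 5 × 28.67/1000 × 0.8950 = 0.12830
  40–44: 5 × 8.77/1000 × 0.8868 = 0.03889
Sum = 1.49142
NRR = 0.48544 × 1.49142 = 0.72399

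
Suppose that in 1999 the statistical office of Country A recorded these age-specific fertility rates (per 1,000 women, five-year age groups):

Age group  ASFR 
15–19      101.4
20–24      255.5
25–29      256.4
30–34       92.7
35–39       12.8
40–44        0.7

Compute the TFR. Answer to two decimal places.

Sum of ASFRs = 101.4 + 255.5 + 256.4 + 92.7 + 12.8 + 0.7 = 719.5
TFR = 5 × 719.5 / 1000 = 3.5975

3.60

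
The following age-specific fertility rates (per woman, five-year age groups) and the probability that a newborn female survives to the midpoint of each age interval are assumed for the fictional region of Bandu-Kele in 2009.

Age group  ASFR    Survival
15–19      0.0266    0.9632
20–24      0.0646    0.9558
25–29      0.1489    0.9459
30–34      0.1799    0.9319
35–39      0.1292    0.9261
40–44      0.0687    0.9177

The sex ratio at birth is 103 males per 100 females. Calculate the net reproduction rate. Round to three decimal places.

1.425

Proportion female at birth = 100 / (100 + 103) = 0.49261.
Each age group contributes 5 × ASFR × survival:
  15–19: 5 × 0.0266 × 0.9632 = 0.12811
  20–24: 5 × 0.0646 × 0.9558 = 0.30872
  25–29: 5 × 0.1489 × 0.9459 = 0.70422
  30–34: 5 × 0.1799 × 0.9319 = 0.83824
  35–39: 5 × 0.1292 × 0.9261 = 0.59826
  40–44: 5 × 0.0687 × 0.9177 = 0.31523
Sum = 2.89278
NRR = 0.49261 × 2.89278 = 1.42501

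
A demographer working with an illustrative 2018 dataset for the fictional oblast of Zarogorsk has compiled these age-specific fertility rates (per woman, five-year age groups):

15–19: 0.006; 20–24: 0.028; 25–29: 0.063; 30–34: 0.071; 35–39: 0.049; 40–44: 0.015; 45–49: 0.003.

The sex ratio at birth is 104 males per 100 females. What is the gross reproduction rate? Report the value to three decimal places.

0.576

Proportion female at birth = 100 / (100 + 104) = 0.49020.
Sum of ASFRs = 0.006 + 0.028 + 0.063 + 0.071 + 0.049 + 0.015 + 0.003 = 0.235
TFR = 5 × 0.235 = 1.175
GRR = 0.49020 × 1.175 = 0.57599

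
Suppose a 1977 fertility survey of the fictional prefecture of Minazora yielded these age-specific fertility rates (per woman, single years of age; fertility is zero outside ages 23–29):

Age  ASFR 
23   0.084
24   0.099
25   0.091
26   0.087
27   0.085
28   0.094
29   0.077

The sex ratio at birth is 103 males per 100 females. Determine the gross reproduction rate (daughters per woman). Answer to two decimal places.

Proportion female at birth = 100 / (100 + 103) = 0.49261.
Sum of ASFRs = 0.084 + 0.099 + 0.091 + 0.087 + 0.085 + 0.094 + 0.077 = 0.617
TFR = 0.617
GRR = 0.49261 × 0.617 = 0.30394

0.30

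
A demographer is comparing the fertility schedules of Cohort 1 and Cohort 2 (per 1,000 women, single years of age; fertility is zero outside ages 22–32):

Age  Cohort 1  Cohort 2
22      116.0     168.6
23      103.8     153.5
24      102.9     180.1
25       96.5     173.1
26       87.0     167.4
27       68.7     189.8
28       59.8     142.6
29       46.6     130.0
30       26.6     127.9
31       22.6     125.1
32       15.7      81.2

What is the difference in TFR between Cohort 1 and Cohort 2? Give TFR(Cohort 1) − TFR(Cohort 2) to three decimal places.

-0.893

Cohort 1:
  Sum of ASFRs = 116.0 + 103.8 + 102.9 + 96.5 + 87.0 + 68.7 + 59.8 + 46.6 + 26.6 + 22.6 + 15.7 = 746.2
  TFR = 746.2 / 1000 = 0.7462
Cohort 2:
  Sum of ASFRs = 168.6 + 153.5 + 180.1 + 173.1 + 167.4 + 189.8 + 142.6 + 130.0 + 127.9 + 125.1 + 81.2 = 1639.3
  TFR = 1639.3 / 1000 = 1.6393
Difference = 0.7462 − 1.6393 = -0.8931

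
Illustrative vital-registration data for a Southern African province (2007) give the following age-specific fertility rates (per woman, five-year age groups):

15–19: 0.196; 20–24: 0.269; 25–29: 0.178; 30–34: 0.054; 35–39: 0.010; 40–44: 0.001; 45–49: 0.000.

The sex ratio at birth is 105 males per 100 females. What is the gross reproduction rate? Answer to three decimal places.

Proportion female at birth = 100 / (100 + 105) = 0.48780.
Sum of ASFRs = 0.196 + 0.269 + 0.178 + 0.054 + 0.010 + 0.001 + 0.000 = 0.708
TFR = 5 × 0.708 = 3.54
GRR = 0.48780 × 3.54 = 1.72681

1.727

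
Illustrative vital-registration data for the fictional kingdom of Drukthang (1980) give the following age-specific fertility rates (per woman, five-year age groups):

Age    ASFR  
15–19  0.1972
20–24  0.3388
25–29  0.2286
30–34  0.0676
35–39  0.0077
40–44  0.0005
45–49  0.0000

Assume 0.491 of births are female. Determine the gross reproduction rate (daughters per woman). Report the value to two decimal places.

Proportion female at birth = 0.491.
Sum of ASFRs = 0.1972 + 0.3388 + 0.2286 + 0.0676 + 0.0077 + 0.0005 + 0.0000 = 0.8404
TFR = 5 × 0.8404 = 4.202
GRR = 0.491 × 4.202 = 2.06318

2.06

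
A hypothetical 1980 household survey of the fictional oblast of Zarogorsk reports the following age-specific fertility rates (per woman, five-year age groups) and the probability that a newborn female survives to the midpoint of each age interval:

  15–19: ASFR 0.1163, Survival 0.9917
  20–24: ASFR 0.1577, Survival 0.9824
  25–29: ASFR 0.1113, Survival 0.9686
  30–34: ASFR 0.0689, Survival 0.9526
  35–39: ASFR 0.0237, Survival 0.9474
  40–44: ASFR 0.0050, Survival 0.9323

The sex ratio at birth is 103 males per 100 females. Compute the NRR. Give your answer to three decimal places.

Proportion female at birth = 100 / (100 + 103) = 0.49261.
Weighting each age-specific rate by interval width and survival:
  15–19: 5 × 0.1163 × 0.9917 = 0.57667
  20–24: 5 × 0.1577 × 0.9824 = 0.77462
  25–29: 5 × 0.1113 × 0.9686 = 0.53903
  30–34: 5 × 0.0689 × 0.9526 = 0.32817
  35–39: 5 × 0.0237 × 0.9474 = 0.11227
  40–44: 5 × 0.0050 × 0.9323 = 0.02331
Sum = 2.35407
NRR = 0.49261 × 2.35407 = 1.15964

1.160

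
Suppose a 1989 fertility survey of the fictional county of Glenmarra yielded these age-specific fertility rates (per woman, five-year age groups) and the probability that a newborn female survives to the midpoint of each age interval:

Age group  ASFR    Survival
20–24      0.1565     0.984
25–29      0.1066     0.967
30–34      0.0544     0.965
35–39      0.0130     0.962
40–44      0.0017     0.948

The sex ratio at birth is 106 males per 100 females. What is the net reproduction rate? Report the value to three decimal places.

Proportion female at birth = 100 / (100 + 106) = 0.48544.
Per-age-group product (5 × ASFR × survival probability):
  20–24: 5 × 0.1565 × 0.984 = 0.76998
  25–29: 5 × 0.1066 × 0.967 = 0.51541
  30–34: 5 × 0.0544 × 0.965 = 0.26248
  35–39: 5 × 0.0130 × 0.962 = 0.06253
  40–44: 5 × 0.0017 × 0.948 = 0.00806
Sum = 1.61846
NRR = 0.48544 × 1.61846 = 0.78567

0.786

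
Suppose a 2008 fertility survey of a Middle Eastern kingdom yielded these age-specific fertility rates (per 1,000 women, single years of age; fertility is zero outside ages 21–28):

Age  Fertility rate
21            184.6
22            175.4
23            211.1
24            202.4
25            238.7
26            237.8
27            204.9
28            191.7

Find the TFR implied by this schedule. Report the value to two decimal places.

Sum of ASFRs = 184.6 + 175.4 + 211.1 + 202.4 + 238.7 + 237.8 + 204.9 + 191.7 = 1646.6
TFR = 1646.6 / 1000 = 1.6466

1.65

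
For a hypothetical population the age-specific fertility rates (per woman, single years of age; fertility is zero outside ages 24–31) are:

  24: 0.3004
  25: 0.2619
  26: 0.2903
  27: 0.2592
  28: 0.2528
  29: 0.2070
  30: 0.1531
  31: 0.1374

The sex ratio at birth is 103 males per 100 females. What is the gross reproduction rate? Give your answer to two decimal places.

0.92

Proportion female at birth = 100 / (100 + 103) = 0.49261.
Sum of ASFRs = 0.3004 + 0.2619 + 0.2903 + 0.2592 + 0.2528 + 0.2070 + 0.1531 + 0.1374 = 1.8621
TFR = 1.8621
GRR = 0.49261 × 1.8621 = 0.91729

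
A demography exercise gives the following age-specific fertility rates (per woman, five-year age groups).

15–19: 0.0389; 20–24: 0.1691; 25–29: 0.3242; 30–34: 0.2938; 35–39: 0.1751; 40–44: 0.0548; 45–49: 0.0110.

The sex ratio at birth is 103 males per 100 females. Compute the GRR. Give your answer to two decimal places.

2.63

Proportion female at birth = 100 / (100 + 103) = 0.49261.
Sum of ASFRs = 0.0389 + 0.1691 + 0.3242 + 0.2938 + 0.1751 + 0.0548 + 0.0110 = 1.0669
TFR = 5 × 1.0669 = 5.3345
GRR = 0.49261 × 5.3345 = 2.62783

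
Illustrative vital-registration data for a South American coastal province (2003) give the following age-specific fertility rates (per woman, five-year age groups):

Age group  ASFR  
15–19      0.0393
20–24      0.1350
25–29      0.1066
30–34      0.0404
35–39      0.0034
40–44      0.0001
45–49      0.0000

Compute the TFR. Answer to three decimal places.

Sum of ASFRs = 0.0393 + 0.1350 + 0.1066 + 0.0404 + 0.0034 + 0.0001 + 0.0000 = 0.3248
TFR = 5 × 0.3248 = 1.624

1.624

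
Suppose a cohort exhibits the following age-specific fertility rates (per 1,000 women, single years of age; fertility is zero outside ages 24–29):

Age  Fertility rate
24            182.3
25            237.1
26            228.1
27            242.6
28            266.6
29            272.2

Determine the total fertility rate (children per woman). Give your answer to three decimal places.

1.429

Sum of ASFRs = 182.3 + 237.1 + 228.1 + 242.6 + 266.6 + 272.2 = 1428.9
TFR = 1428.9 / 1000 = 1.4289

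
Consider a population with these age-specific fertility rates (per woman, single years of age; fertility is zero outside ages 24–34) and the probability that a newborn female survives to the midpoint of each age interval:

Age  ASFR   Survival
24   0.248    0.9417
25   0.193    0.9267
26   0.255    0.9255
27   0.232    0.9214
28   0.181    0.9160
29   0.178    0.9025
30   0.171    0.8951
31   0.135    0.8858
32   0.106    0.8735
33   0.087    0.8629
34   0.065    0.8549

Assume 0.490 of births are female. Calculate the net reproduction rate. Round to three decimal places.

Proportion female at birth = 0.490.
Each age group contributes 1 × ASFR × survival:
  24: 1 × 0.248 × 0.9417 = 0.23354
  25: 1 × 0.193 × 0.9267 = 0.17885
  26: 1 × 0.255 × 0.9255 = 0.23600
  27: 1 × 0.232 × 0.9214 = 0.21376
  28: 1 × 0.181 × 0.9160 = 0.16580
  29: 1 × 0.178 × 0.9025 = 0.16065
  30: 1 × 0.171 × 0.8951 = 0.15306
  31: 1 × 0.135 × 0.8858 = 0.11958
  32: 1 × 0.106 × 0.8735 = 0.09259
  33: 1 × 0.087 × 0.8629 = 0.07507
  34: 1 × 0.065 × 0.8549 = 0.05557
Sum = 1.68447
NRR = 0.490 × 1.68447 = 0.82539

0.825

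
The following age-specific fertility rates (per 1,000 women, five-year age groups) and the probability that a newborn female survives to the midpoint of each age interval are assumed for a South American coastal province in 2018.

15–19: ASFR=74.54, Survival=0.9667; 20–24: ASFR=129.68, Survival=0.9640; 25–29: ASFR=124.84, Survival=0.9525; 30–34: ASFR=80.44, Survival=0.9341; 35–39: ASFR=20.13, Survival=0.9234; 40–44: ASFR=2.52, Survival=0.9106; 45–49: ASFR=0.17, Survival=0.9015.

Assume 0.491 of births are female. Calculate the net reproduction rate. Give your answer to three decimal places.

Proportion female at birth = 0.491.
Survival-weighted fertility by age (5·fₓ·Sₓ):
  15–19: 5 × 74.54/1000 × 0.9667 = 0.36029
  20–24: 5 × 129.68/1000 × 0.9640 = 0.62506
  25–29: 5 × 124.84/1000 × 0.9525 = 0.59455
  30–34: 5 × 80.44/1000 × 0.9341 = 0.37570
  35–39: 5 × 20.13/1000 × 0.9234 = 0.09294
  40–44: 5 × 2.52/1000 × 0.9106 = 0.01147
  45–49: 5 × 0.17/1000 × 0.9015 = 0.00077
Sum = 2.06078
NRR = 0.491 × 2.06078 = 1.01184
An NRR exceeding 1 indicates intrinsic growth under these rates.

1.012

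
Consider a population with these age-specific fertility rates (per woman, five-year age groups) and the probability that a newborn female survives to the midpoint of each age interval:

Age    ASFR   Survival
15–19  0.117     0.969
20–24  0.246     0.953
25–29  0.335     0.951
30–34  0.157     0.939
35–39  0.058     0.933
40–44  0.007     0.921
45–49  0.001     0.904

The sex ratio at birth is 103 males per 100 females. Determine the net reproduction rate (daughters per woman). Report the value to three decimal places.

Proportion female at birth = 100 / (100 + 103) = 0.49261.
Weighting each age-specific rate by interval width and survival:
  15–19: 5 × 0.117 × 0.969 = 0.56687
  20–24: 5 × 0.246 × 0.953 = 1.17219
  25–29: 5 × 0.335 × 0.951 = 1.59293
  30–34: 5 × 0.157 × 0.939 = 0.73712
  35–39: 5 × 0.058 × 0.933 = 0.27057
  40–44: 5 × 0.007 × 0.921 = 0.03224
  45–49: 5 × 0.001 × 0.904 = 0.00452
Sum = 4.37644
NRR = 0.49261 × 4.37644 = 2.15588

2.156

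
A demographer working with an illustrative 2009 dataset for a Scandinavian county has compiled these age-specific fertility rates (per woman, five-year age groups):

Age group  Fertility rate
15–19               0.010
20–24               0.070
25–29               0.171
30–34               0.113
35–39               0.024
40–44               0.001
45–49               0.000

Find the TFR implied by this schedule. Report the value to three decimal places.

Sum of ASFRs = 0.010 + 0.070 + 0.171 + 0.113 + 0.024 + 0.001 + 0.000 = 0.389
TFR = 5 × 0.389 = 1.945

1.945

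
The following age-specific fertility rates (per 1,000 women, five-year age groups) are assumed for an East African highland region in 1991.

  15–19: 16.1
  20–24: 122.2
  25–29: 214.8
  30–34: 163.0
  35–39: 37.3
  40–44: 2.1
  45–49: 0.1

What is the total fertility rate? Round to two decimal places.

2.78

Sum of ASFRs = 16.1 + 122.2 + 214.8 + 163.0 + 37.3 + 2.1 + 0.1 = 555.6
TFR = 5 × 555.6 / 1000 = 2.778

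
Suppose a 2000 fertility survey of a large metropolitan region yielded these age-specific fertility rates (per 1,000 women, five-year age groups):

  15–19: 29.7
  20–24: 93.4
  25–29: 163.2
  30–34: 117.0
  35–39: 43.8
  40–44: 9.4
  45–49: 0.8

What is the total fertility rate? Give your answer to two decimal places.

Sum of ASFRs = 29.7 + 93.4 + 163.2 + 117.0 + 43.8 + 9.4 + 0.8 = 457.3
TFR = 5 × 457.3 / 1000 = 2.2865

2.29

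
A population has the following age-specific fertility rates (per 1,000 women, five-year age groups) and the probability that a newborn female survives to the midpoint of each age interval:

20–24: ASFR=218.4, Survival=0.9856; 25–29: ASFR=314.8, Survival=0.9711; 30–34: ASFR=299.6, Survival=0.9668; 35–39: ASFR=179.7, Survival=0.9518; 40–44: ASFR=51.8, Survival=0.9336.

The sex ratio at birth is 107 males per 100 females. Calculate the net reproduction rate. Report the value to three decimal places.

Proportion female at birth = 100 / (100 + 107) = 0.48309.
Each age group contributes 5 × ASFR × survival:
  20–24: 5 × 218.4/1000 × 0.9856 = 1.07628
  25–29: 5 × 314.8/1000 × 0.9711 = 1.52851
  30–34: 5 × 299.6/1000 × 0.9668 = 1.44827
  35–39: 5 × 179.7/1000 × 0.9518 = 0.85519
  40–44: 5 × 51.8/1000 × 0.9336 = 0.24180
Sum = 5.15005
NRR = 0.48309 × 5.15005 = 2.48794
With NRR above 1 the population is above replacement fertility.

2.488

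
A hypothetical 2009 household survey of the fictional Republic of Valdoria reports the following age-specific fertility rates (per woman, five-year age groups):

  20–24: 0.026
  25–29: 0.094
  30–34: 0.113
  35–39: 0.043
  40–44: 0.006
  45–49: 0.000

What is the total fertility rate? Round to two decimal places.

Sum of ASFRs = 0.026 + 0.094 + 0.113 + 0.043 + 0.006 + 0.000 = 0.282
TFR = 5 × 0.282 = 1.41

1.41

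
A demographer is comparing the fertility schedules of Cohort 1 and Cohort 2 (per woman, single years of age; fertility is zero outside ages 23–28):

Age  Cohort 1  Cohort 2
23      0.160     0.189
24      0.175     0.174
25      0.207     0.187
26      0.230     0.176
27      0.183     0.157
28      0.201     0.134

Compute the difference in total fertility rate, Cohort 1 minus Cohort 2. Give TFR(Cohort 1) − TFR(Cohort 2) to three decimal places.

0.139

Cohort 1:
  Sum of ASFRs = 0.160 + 0.175 + 0.207 + 0.230 + 0.183 + 0.201 = 1.156
  TFR = 1.156
Cohort 2:
  Sum of ASFRs = 0.189 + 0.174 + 0.187 + 0.176 + 0.157 + 0.134 = 1.017
  TFR = 1.017
Difference = 1.156 − 1.017 = 0.139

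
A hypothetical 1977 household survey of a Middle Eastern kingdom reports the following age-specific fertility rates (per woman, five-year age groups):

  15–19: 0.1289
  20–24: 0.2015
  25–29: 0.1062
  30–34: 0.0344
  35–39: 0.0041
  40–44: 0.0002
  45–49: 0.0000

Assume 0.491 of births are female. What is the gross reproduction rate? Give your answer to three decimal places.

1.167

Proportion female at birth = 0.491.
Sum of ASFRs = 0.1289 + 0.2015 + 0.1062 + 0.0344 + 0.0041 + 0.0002 + 0.0000 = 0.4753
TFR = 5 × 0.4753 = 2.3765
GRR = 0.491 × 2.3765 = 1.16686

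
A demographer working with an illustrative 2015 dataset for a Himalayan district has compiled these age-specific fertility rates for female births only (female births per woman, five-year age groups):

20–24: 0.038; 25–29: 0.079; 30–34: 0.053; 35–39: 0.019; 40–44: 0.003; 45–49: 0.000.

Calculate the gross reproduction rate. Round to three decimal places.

0.960

Sum of female ASFRs = 0.038 + 0.079 + 0.053 + 0.019 + 0.003 + 0.000 = 0.192
GRR = 5 × 0.192 = 0.96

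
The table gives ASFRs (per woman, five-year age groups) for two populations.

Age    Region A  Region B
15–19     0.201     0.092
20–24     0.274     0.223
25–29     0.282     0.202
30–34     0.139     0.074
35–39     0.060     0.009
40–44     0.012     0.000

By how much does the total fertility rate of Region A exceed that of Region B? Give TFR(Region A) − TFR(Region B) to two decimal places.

Region A:
  Sum of ASFRs = 0.201 + 0.274 + 0.282 + 0.139 + 0.060 + 0.012 = 0.968
  TFR = 5 × 0.968 = 4.84
Region B:
  Sum of ASFRs = 0.092 + 0.223 + 0.202 + 0.074 + 0.009 + 0.000 = 0.600
  TFR = 5 × 0.600 = 3
Difference = 4.84 − 3 = 1.84

1.84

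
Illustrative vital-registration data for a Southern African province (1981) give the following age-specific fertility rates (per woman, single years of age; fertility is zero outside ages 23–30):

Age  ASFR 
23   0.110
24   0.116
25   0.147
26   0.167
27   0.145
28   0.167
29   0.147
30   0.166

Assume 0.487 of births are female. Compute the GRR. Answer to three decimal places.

0.567

Proportion female at birth = 0.487.
Sum of ASFRs = 0.110 + 0.116 + 0.147 + 0.167 + 0.145 + 0.167 + 0.147 + 0.166 = 1.165
TFR = 1.165
GRR = 0.487 × 1.165 = 0.56736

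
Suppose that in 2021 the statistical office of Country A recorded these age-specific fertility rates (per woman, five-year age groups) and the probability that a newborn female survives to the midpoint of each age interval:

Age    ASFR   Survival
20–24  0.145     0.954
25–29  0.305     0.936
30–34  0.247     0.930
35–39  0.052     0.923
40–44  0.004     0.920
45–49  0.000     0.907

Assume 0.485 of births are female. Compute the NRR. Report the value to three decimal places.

1.710

Proportion female at birth = 0.485.
Survival-weighted fertility by age (5·fₓ·Sₓ):
  20–24: 5 × 0.145 × 0.954 = 0.69165
  25–29: 5 × 0.305 × 0.936 = 1.42740
  30–34: 5 × 0.247 × 0.930 = 1.14855
  35–39: 5 × 0.052 × 0.923 = 0.23998
  40–44: 5 × 0.004 × 0.920 = 0.01840
  45–49: 5 × 0.000 × 0.907 = 0.00000
Sum = 3.52598
NRR = 0.485 × 3.52598 = 1.71010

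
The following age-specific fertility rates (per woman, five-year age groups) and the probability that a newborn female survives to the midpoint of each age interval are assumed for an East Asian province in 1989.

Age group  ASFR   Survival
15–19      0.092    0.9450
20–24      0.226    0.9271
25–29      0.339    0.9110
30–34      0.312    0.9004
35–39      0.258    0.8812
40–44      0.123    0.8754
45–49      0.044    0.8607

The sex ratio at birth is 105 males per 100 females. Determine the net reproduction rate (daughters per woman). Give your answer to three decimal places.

3.071

Proportion female at birth = 100 / (100 + 105) = 0.48780.
Survival-weighted fertility by age (5·fₓ·Sₓ):
  15–19: 5 × 0.092 × 0.9450 = 0.43470
  20–24: 5 × 0.226 × 0.9271 = 1.04762
  25–29: 5 × 0.339 × 0.9110 = 1.54415
  30–34: 5 × 0.312 × 0.9004 = 1.40462
  35–39: 5 × 0.258 × 0.8812 = 1.13675
  40–44: 5 × 0.123 × 0.8754 = 0.53837
  45–49: 5 × 0.044 × 0.8607 = 0.18935
Sum = 6.29556
NRR = 0.48780 × 6.29556 = 3.07097
An NRR exceeding 1 indicates intrinsic growth under these rates.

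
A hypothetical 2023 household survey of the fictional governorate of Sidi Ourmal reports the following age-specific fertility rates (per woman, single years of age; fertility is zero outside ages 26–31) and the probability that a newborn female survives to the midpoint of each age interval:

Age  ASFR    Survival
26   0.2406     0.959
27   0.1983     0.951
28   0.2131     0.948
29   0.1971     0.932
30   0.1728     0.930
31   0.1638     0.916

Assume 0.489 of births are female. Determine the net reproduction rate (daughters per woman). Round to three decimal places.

Proportion female at birth = 0.489.
Each age group contributes 1 × ASFR × survival:
  26: 1 × 0.2406 × 0.959 = 0.23074
  27: 1 × 0.1983 × 0.951 = 0.18858
  28: 1 × 0.2131 × 0.948 = 0.20202
  29: 1 × 0.1971 × 0.932 = 0.18370
  30: 1 × 0.1728 × 0.930 = 0.16070
  31: 1 × 0.1638 × 0.916 = 0.15004
Sum = 1.11578
NRR = 0.489 × 1.11578 = 0.54562
An NRR under 1 implies long-run decline under these rates.

0.546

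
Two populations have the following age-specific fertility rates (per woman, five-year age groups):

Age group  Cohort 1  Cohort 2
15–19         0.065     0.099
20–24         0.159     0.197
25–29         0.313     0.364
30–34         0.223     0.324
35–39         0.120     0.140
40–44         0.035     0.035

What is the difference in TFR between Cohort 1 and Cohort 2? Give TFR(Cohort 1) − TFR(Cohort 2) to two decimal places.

-1.22

Cohort 1:
  Sum of ASFRs = 0.065 + 0.159 + 0.313 + 0.223 + 0.120 + 0.035 = 0.915
  TFR = 5 × 0.915 = 4.575
Cohort 2:
  Sum of ASFRs = 0.099 + 0.197 + 0.364 + 0.324 + 0.140 + 0.035 = 1.159
  TFR = 5 × 1.159 = 5.795
Difference = 4.575 − 5.795 = -1.22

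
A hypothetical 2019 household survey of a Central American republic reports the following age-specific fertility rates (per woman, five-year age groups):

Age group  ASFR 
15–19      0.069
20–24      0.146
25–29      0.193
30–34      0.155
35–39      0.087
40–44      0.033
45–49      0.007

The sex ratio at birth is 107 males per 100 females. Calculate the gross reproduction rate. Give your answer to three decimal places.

1.667

Proportion female at birth = 100 / (100 + 107) = 0.48309.
Sum of ASFRs = 0.069 + 0.146 + 0.193 + 0.155 + 0.087 + 0.033 + 0.007 = 0.690
TFR = 5 × 0.690 = 3.45
GRR = 0.48309 × 3.45 = 1.66666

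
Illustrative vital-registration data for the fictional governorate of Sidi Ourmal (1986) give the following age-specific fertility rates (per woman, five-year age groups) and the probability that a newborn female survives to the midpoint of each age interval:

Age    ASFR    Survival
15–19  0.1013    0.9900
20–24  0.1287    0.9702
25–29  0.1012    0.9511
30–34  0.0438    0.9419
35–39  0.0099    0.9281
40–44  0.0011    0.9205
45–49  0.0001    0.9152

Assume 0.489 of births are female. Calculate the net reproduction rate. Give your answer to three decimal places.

Proportion female at birth = 0.489.
Weighting each age-specific rate by interval width and survival:
  15–19: 5 × 0.1013 × 0.9900 = 0.50144
  20–24: 5 × 0.1287 × 0.9702 = 0.62432
  25–29: 5 × 0.1012 × 0.9511 = 0.48126
  30–34: 5 × 0.0438 × 0.9419 = 0.20628
  35–39: 5 × 0.0099 × 0.9281 = 0.04594
  40–44: 5 × 0.0011 × 0.9205 = 0.00506
  45–49: 5 × 0.0001 × 0.9152 = 0.00046
Sum = 1.86476
NRR = 0.489 × 1.86476 = 0.91187

0.912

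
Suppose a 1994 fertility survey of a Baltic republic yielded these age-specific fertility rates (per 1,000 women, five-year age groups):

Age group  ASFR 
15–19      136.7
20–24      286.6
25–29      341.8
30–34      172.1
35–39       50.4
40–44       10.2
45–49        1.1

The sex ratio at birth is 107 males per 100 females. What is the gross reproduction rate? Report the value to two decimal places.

2.41

Proportion female at birth = 100 / (100 + 107) = 0.48309.
Sum of ASFRs = 136.7 + 286.6 + 341.8 + 172.1 + 50.4 + 10.2 + 1.1 = 998.9
TFR = 5 × 998.9 / 1000 = 4.9945
GRR = 0.48309 × 4.9945 = 2.41279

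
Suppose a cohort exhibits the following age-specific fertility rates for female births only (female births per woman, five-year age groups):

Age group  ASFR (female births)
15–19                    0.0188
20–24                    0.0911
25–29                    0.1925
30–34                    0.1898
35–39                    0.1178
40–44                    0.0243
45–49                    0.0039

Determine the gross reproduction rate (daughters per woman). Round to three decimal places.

3.191

Sum of female ASFRs = 0.0188 + 0.0911 + 0.1925 + 0.1898 + 0.1178 + 0.0243 + 0.0039 = 0.6382
GRR = 5 × 0.6382 = 3.191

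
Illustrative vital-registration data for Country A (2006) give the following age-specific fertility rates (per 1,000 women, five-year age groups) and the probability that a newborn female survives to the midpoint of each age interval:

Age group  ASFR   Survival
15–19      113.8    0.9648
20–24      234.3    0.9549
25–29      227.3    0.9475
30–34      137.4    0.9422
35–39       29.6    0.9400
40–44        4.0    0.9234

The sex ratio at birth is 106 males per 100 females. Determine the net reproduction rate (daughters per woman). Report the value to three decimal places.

Proportion female at birth = 100 / (100 + 106) = 0.48544.
Survival-weighted fertility by age (5·fₓ·Sₓ):
  15–19: 5 × 113.8/1000 × 0.9648 = 0.54897
  20–24: 5 × 234.3/1000 × 0.9549 = 1.11867
  25–29: 5 × 227.3/1000 × 0.9475 = 1.07683
  30–34: 5 × 137.4/1000 × 0.9422 = 0.64729
  35–39: 5 × 29.6/1000 × 0.9400 = 0.13912
  40–44: 5 × 4.0/1000 × 0.9234 = 0.01847
Sum = 3.54935
NRR = 0.48544 × 3.54935 = 1.72300
An NRR exceeding 1 indicates intrinsic growth under these rates.

1.723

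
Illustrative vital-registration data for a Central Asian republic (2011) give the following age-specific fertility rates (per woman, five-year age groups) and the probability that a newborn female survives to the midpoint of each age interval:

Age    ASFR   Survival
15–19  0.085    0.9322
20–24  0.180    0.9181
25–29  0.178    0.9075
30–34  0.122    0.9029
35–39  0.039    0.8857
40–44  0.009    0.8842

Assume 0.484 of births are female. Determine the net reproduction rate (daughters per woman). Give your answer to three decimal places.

Proportion female at birth = 0.484.
Per-age-group product (5 × ASFR × survival probability):
  15–19: 5 × 0.085 × 0.9322 = 0.39619
  20–24: 5 × 0.180 × 0.9181 = 0.82629
  25–29: 5 × 0.178 × 0.9075 = 0.80768
  30–34: 5 × 0.122 × 0.9029 = 0.55077
  35–39: 5 × 0.039 × 0.8857 = 0.17271
  40–44: 5 × 0.009 × 0.8842 = 0.03979
Sum = 2.79343
NRR = 0.484 × 2.79343 = 1.35202

1.352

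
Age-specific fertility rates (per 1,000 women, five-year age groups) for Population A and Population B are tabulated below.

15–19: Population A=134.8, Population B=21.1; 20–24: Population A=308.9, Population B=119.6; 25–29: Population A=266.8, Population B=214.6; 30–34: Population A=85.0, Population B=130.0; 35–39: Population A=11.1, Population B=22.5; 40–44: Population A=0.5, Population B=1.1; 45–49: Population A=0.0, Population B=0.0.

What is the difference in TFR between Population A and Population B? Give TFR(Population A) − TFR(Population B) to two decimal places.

Population A:
  Sum of ASFRs = 134.8 + 308.9 + 266.8 + 85.0 + 11.1 + 0.5 + 0.0 = 807.1
  TFR = 5 × 807.1 / 1000 = 4.0355
Population B:
  Sum of ASFRs = 21.1 + 119.6 + 214.6 + 130.0 + 22.5 + 1.1 + 0.0 = 508.9
  TFR = 5 × 508.9 / 1000 = 2.5445
Difference = 4.0355 − 2.5445 = 1.491

1.49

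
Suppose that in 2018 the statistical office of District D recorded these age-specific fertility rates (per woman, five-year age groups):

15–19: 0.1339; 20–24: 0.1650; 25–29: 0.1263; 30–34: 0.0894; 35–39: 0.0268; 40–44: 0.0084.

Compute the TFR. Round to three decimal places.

2.749

Sum of ASFRs = 0.1339 + 0.1650 + 0.1263 + 0.0894 + 0.0268 + 0.0084 = 0.5498
TFR = 5 × 0.5498 = 2.749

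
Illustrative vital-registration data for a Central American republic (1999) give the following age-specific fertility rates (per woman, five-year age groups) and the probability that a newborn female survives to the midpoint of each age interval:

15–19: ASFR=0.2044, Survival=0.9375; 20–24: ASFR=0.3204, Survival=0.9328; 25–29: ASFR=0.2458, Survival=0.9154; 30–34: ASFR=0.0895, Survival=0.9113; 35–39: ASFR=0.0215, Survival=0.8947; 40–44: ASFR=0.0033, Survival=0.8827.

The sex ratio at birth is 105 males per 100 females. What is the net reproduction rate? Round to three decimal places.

1.998

Proportion female at birth = 100 / (100 + 105) = 0.48780.
Weighting each age-specific rate by interval width and survival:
  15–19: 5 × 0.2044 × 0.9375 = 0.95813
  20–24: 5 × 0.3204 × 0.9328 = 1.49435
  25–29: 5 × 0.2458 × 0.9154 = 1.12503
  30–34: 5 × 0.0895 × 0.9113 = 0.40781
  35–39: 5 × 0.0215 × 0.8947 = 0.09618
  40–44: 5 × 0.0033 × 0.8827 = 0.01456
Sum = 4.09606
NRR = 0.48780 × 4.09606 = 1.99806
With NRR above 1 the population is above replacement fertility.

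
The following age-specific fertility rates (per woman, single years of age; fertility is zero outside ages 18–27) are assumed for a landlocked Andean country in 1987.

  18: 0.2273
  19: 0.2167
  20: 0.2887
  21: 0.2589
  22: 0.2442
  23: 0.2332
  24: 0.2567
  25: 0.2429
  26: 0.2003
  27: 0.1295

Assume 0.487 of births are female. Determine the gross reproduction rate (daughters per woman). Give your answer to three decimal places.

1.119

Proportion female at birth = 0.487.
Sum of ASFRs = 0.2273 + 0.2167 + 0.2887 + 0.2589 + 0.2442 + 0.2332 + 0.2567 + 0.2429 + 0.2003 + 0.1295 = 2.2984
TFR = 2.2984
GRR = 0.487 × 2.2984 = 1.11932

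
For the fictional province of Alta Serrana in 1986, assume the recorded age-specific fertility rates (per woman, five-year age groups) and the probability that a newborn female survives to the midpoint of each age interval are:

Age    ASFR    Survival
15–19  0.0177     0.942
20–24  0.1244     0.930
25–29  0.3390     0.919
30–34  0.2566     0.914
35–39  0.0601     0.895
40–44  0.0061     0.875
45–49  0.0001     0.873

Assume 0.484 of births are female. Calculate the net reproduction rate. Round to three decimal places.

1.785

Proportion female at birth = 0.484.
Per-age-group product (5 × ASFR × survival probability):
  15–19: 5 × 0.0177 × 0.942 = 0.08337
  20–24: 5 × 0.1244 × 0.930 = 0.57846
  25–29: 5 × 0.3390 × 0.919 = 1.55771
  30–34: 5 × 0.2566 × 0.914 = 1.17266
  35–39: 5 × 0.0601 × 0.895 = 0.26895
  40–44: 5 × 0.0061 × 0.875 = 0.02669
  45–49: 5 × 0.0001 × 0.873 = 0.00044
Sum = 3.68828
NRR = 0.484 × 3.68828 = 1.78513
NRR > 1, so each generation more than replaces itself.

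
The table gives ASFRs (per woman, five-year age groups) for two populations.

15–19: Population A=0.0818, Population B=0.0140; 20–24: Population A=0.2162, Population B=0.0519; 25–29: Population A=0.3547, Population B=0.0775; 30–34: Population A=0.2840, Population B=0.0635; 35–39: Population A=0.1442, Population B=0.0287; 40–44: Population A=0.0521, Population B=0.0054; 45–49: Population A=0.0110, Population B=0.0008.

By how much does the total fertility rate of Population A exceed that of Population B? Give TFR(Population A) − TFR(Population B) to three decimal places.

Population A:
  Sum of ASFRs = 0.0818 + 0.2162 + 0.3547 + 0.2840 + 0.1442 + 0.0521 + 0.0110 = 1.1440
  TFR = 5 × 1.1440 = 5.72
Population B:
  Sum of ASFRs = 0.0140 + 0.0519 + 0.0775 + 0.0635 + 0.0287 + 0.0054 + 0.0008 = 0.2418
  TFR = 5 × 0.2418 = 1.209
Difference = 5.72 − 1.209 = 4.511

4.511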